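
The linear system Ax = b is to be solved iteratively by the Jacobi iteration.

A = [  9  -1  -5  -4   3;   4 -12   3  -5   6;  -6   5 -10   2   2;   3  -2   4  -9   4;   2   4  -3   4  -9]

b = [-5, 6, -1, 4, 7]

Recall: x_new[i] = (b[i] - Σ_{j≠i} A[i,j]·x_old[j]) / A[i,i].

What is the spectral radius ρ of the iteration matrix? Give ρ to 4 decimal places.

Split A = D + L + U, D = diag(9, -12, -10, -9, -9).
Jacobi: T = -D⁻¹(L+U), T[4,2] = -(-3)/(-9) = -0.3333; T[4,4] = 0.
  T[0,:] = [+0.0000, +0.1111, +0.5556, +0.4444, -0.3333]
  T[1,:] = [+0.3333, +0.0000, +0.2500, -0.4167, +0.5000]
  T[2,:] = [-0.6000, +0.5000, +0.0000, +0.2000, +0.2000]
  T[3,:] = [+0.3333, -0.2222, +0.4444, +0.0000, +0.4444]
  T[4,:] = [+0.2222, +0.4444, -0.3333, +0.4444, +0.0000]
|roots of det(T-λI)|: 1.1244, 0.6987, 0.6987, 0.6986, 0.2762.
ρ = 1.1244; 1.1244 > 1: divergent.

1.1244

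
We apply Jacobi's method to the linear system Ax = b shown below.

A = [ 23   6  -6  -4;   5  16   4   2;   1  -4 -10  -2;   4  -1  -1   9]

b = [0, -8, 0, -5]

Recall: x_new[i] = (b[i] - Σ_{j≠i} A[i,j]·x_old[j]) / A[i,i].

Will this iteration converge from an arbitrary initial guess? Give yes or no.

Let D = diag(23, 16, -10, 9); L, U the strict triangles.
T_J = -D⁻¹(L+U): T[0,2] = -(-6)/(23) = +0.2609; T[0,0] = 0.
  T[0,:] = [+0.0000 -0.2609 +0.2609 +0.1739]
  T[1,:] = [-0.3125 +0.0000 -0.2500 -0.1250]
  T[2,:] = [+0.1000 -0.4000 +0.0000 -0.2000]
  T[3,:] = [-0.4444 +0.1111 +0.1111 +0.0000]
moduli |λ_i(T)| = 0.5069, 0.3148, 0.3148, 0.2788.
spectral radius ρ = 0.5069; 0.5069 < 1 ⇒ converges.

yes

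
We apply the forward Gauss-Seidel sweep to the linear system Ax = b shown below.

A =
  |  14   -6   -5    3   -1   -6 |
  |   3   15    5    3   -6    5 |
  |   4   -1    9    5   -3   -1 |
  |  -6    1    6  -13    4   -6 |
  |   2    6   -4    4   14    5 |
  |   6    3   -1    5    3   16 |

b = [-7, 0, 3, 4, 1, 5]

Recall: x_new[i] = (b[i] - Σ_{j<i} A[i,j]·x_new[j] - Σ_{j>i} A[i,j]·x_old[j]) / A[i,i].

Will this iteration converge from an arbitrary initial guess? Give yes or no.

Let D = diag(14, 15, 9, -13, 14, 16); L, U the strict triangles.
GS T = -(D+L)⁻¹U: row 0 first, T[0,4] = -(-1)/(14) = +0.0714; later rows by forward substitution.
  T[0,:] = [+0.0000  +0.4286  +0.3571  -0.2143  +0.0714  +0.4286]
  T[1,:] = [+0.0000  -0.0857  -0.4048  -0.1571  +0.3857  -0.4190]
  T[2,:] = [+0.0000  -0.2000  -0.2037  -0.4778  +0.3444  -0.1259]
  T[3,:] = [+0.0000  -0.2967  -0.2900  -0.1337  +0.4634  -0.7497]
  T[4,:] = [+0.0000  +0.0031  +0.1471  -0.0003  -0.2095  -0.0606]
  T[5,:] = [+0.0000  -0.0650  -0.0077  +0.1218  -0.1831  +0.1556]
moduli |λ_i(T)| = 0.8315, 0.3196, 0.3196, 0.2156, 0.1787, 0.0000.
spectral radius ρ = 0.8315; 0.8315 < 1: convergent.

yes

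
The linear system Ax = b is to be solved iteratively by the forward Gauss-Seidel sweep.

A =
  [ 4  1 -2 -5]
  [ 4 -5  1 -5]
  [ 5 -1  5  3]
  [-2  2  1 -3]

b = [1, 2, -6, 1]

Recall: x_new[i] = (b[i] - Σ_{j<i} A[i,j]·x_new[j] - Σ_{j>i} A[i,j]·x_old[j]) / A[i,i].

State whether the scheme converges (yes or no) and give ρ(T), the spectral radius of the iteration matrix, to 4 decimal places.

no, ρ = 1.6172

Let D = diag(4, -5, 5, -3); L, U the strict triangles.
T_GS = -(D+L)⁻¹U: row 0 first, T[0,1] = -(1)/(4) = -0.2500; later rows by forward substitution.
  T[0,:] = [+0.0000  -0.2500  +0.5000  +1.2500]
  T[1,:] = [+0.0000  -0.2000  +0.6000  -0.0000]
  T[2,:] = [+0.0000  +0.2100  -0.3800  -1.8500]
  T[3,:] = [+0.0000  +0.1033  -0.0600  -1.4500]
eigenvalue magnitudes: 1.6172, 0.3803, 0.0325, 0.0000.
ρ(T) = max|λ| = 1.6172; 1.6172 > 1 ⇒ diverges.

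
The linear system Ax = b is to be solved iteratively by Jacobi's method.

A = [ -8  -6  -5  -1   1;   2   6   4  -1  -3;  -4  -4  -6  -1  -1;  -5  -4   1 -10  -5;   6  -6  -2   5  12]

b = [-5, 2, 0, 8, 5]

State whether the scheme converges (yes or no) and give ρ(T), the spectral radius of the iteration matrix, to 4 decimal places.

A = D + L + U where D = diag(-8, 6, -6, -10, 12).
Jacobi: T = -D⁻¹(L+U), T[4,0] = -(6)/(12) = -0.5000; T[4,4] = 0.
  T[0,:] = [+0.0000  -0.7500  -0.6250  -0.1250  +0.1250]
  T[1,:] = [-0.3333  +0.0000  -0.6667  +0.1667  +0.5000]
  T[2,:] = [-0.6667  -0.6667  +0.0000  -0.1667  -0.1667]
  T[3,:] = [-0.5000  -0.4000  +0.1000  +0.0000  -0.5000]
  T[4,:] = [-0.5000  +0.5000  +0.1667  -0.4167  +0.0000]
|λ(T)| sorted: 1.2089, 0.8312, 0.6030, 0.5458, 0.3206.
ρ(T) = max|λ| = 1.2089; 1.2089 > 1, so it fails to converge.

no, ρ = 1.2089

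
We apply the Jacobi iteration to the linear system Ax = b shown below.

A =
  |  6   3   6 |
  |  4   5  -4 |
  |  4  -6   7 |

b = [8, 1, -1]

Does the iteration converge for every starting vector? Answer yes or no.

no

Write A = D+L+U with D = diag(6, 5, 7).
T_J = -D⁻¹(L+U): T[0,2] = -(6)/(6) = -1.0000; T[0,0] = 0.
  T[0,:] = [+0.0000, -0.5000, -1.0000]
  T[1,:] = [-0.8000, +0.0000, +0.8000]
  T[2,:] = [-0.5714, +0.8571, +0.0000]
eigenvalue magnitudes: 1.5049, 0.7795, 0.7795.
ρ(T) = max|λ| = 1.5049; 1.5049 > 1, so it fails to converge.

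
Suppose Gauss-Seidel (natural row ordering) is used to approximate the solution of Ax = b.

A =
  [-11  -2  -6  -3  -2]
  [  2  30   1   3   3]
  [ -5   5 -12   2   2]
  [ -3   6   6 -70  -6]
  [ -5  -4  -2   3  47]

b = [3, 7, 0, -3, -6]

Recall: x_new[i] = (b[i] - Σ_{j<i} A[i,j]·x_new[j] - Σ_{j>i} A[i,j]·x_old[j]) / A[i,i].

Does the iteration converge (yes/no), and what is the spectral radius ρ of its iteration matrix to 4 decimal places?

Write A = D+L+U with D = diag(-11, 30, -12, -70, 47).
T_GS = -(D+L)⁻¹U: row 0 first, T[0,3] = -(-3)/(-11) = -0.2727; later rows by forward substitution.
  T[0,:] = [+0.0000 -0.1818 -0.5455 -0.2727 -0.1818]
  T[1,:] = [+0.0000 +0.0121 +0.0030 -0.0818 -0.0879]
  T[2,:] = [+0.0000 +0.0808 +0.2285 +0.2462 +0.2058]
  T[3,:] = [+0.0000 +0.0158 +0.0432 +0.0258 -0.0678]
  T[4,:] = [+0.0000 -0.0159 -0.0508 -0.0271 -0.0137]
|roots of det(T-λI)|: 0.2479, 0.0448, 0.0448, 0.0185, 0.0000.
ρ = 0.2479; 0.2479 < 1: convergent.

yes, ρ = 0.2479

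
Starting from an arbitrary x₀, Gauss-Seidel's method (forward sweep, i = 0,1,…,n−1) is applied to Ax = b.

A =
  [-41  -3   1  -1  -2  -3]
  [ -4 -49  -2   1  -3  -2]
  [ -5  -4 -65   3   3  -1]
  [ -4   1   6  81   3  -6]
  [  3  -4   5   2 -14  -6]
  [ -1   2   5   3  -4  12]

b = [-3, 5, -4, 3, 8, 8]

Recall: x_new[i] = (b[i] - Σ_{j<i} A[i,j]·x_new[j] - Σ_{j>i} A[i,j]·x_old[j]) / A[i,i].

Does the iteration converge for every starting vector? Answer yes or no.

yes

Split A = D + L + U, D = diag(-41, -49, -65, 81, -14, 12).
Gauss-Seidel: T = -(D+L)⁻¹U, row 0 first, T[0,1] = -(-3)/(-41) = -0.0732; later rows by forward substitution.
  T[0,:] = [+0.0000  -0.0732  +0.0244  -0.0244  -0.0488  -0.0732]
  T[1,:] = [+0.0000  +0.0060  -0.0428  +0.0224  -0.0572  -0.0348]
  T[2,:] = [+0.0000  +0.0053  +0.0008  +0.0467  +0.0534  -0.0076]
  T[3,:] = [+0.0000  -0.0041  +0.0017  -0.0049  -0.0427  +0.0715]
  T[4,:] = [+0.0000  -0.0161  +0.0180  +0.0043  +0.0189  -0.4268]
  T[5,:] = [+0.0000  -0.0136  +0.0144  -0.0225  +0.0002  -0.1573]
|λ(T)| sorted: 0.1801, 0.0659, 0.0659, 0.0216, 0.0108, 0.0000.
spectral radius ρ = 0.1801; 0.1801 < 1: convergent.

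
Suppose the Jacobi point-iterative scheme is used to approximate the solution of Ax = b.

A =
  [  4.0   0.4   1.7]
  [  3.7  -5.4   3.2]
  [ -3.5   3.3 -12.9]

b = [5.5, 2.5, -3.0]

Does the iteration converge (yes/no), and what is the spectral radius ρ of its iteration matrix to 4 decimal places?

yes, ρ = 0.5516

Write A = D+L+U with D = diag(4, -5.4, -12.9).
Jacobi: T = -D⁻¹(L+U), T[2,1] = -(3.3)/(-12.9) = +0.2558; T[2,2] = 0.
  T[0,:] = [+0.0000 -0.1000 -0.4250]
  T[1,:] = [+0.6852 +0.0000 +0.5926]
  T[2,:] = [-0.2713 +0.2558 +0.0000]
|λ(T)| sorted: 0.5516, 0.3254, 0.3254.
ρ = 0.5516; 0.5516 < 1: convergent.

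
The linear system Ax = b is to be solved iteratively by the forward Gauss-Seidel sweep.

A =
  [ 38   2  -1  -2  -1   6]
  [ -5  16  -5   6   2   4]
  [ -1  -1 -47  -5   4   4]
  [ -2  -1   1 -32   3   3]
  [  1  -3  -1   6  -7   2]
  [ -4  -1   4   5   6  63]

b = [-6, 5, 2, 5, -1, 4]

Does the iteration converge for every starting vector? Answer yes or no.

Split A = D + L + U, D = diag(38, 16, -47, -32, -7, 63).
Gauss-Seidel: T = -(D+L)⁻¹U, row 0 first, T[0,5] = -(6)/(38) = -0.1579; later rows by forward substitution.
  T[0,:] = [+0.0000  -0.0526  +0.0263  +0.0526  +0.0263  -0.1579]
  T[1,:] = [+0.0000  -0.0164  +0.3207  -0.3586  -0.1168  -0.2993]
  T[2,:] = [+0.0000  +0.0015  -0.0074  -0.0999  +0.0870  +0.0948]
  T[3,:] = [+0.0000  +0.0038  -0.0119  +0.0048  +0.0985  +0.1159]
  T[4,:] = [+0.0000  +0.0026  -0.1428  +0.1796  +0.1258  +0.4773]
  T[5,:] = [+0.0000  -0.0043  +0.0218  -0.0135  -0.0255  -0.0755]
|roots of det(T-λI)|: 0.1504, 0.0946, 0.0946, 0.0470, 0.0470, 0.0000.
ρ(T) = max|λ| = 0.1504; 0.1504 < 1, so it converges for any x₀.

yes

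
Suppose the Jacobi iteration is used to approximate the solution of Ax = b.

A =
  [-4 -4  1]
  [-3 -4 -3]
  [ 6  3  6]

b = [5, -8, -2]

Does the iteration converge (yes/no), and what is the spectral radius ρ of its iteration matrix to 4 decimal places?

no, ρ = 1.1936

Let D = diag(-4, -4, 6); L, U the strict triangles.
T_J = -D⁻¹(L+U): T[0,1] = -(-4)/(-4) = -1.0000; T[0,0] = 0.
  T[0,:] = [+0.0000 -1.0000 +0.2500]
  T[1,:] = [-0.7500 +0.0000 -0.7500]
  T[2,:] = [-1.0000 -0.5000 +0.0000]
|eigenvalues of T|: 1.1936, 0.7415, 0.7415.
spectral radius ρ = 1.1936; 1.1936 > 1, so it fails to converge.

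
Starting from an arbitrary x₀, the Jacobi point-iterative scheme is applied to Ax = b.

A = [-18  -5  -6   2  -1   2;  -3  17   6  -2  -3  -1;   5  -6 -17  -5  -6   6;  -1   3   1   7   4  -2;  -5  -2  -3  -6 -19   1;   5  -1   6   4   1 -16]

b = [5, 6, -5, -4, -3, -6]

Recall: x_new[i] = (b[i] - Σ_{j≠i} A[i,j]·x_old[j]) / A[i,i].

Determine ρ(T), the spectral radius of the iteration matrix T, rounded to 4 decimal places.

0.8284

Let D = diag(-18, 17, -17, 7, -19, -16); L, U the strict triangles.
Jacobi: T = -D⁻¹(L+U), T[1,4] = -(-3)/(17) = +0.1765; T[1,1] = 0.
  T[0,:] = [+0.0000, -0.2778, -0.3333, +0.1111, -0.0556, +0.1111]
  T[1,:] = [+0.1765, +0.0000, -0.3529, +0.1176, +0.1765, +0.0588]
  T[2,:] = [+0.2941, -0.3529, +0.0000, -0.2941, -0.3529, +0.3529]
  T[3,:] = [+0.1429, -0.4286, -0.1429, +0.0000, -0.5714, +0.2857]
  T[4,:] = [-0.2632, -0.1053, -0.1579, -0.3158, +0.0000, +0.0526]
  T[5,:] = [+0.3125, -0.0625, +0.3750, +0.2500, +0.0625, +0.0000]
|roots of det(T-λI)|: 0.8284, 0.6063, 0.3399, 0.3399, 0.2883, 0.0018.
ρ = 0.8284; 0.8284 < 1: convergent.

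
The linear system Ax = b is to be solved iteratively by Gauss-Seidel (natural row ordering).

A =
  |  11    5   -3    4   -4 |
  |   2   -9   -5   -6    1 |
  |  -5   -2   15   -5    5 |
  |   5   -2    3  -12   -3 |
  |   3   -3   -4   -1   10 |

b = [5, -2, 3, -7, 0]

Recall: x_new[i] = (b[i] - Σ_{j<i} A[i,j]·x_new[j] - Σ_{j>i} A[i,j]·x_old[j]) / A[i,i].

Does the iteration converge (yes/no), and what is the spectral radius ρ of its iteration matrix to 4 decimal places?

yes, ρ = 0.5995

A = D + L + U where D = diag(11, -9, 15, -12, 10).
GS T = -(D+L)⁻¹U: row 0 first, T[0,2] = -(-3)/(11) = +0.2727; later rows by forward substitution.
  T[0,:] = [+0.0000  -0.4545  +0.2727  -0.3636  +0.3636]
  T[1,:] = [+0.0000  -0.1010  -0.4949  -0.7475  +0.1919]
  T[2,:] = [+0.0000  -0.1650  +0.0249  +0.1125  -0.1865]
  T[3,:] = [+0.0000  -0.2138  +0.2024  +0.0012  -0.1771]
  T[4,:] = [+0.0000  +0.0187  -0.2001  -0.0701  -0.1438]
|λ(T)| sorted: 0.5995, 0.4956, 0.2304, 0.0922, 0.0000.
ρ(T) = max|λ| = 0.5995; 0.5995 < 1, so it converges for any x₀.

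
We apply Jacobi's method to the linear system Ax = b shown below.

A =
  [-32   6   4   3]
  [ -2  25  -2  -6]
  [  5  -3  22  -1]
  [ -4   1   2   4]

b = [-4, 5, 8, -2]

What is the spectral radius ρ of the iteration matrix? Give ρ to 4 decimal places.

Split A = D + L + U, D = diag(-32, 25, 22, 4).
Jacobi: T = -D⁻¹(L+U), T[0,2] = -(4)/(-32) = +0.1250; T[0,0] = 0.
  T[0,:] = [+0.0000 +0.1875 +0.1250 +0.0938]
  T[1,:] = [+0.0800 +0.0000 +0.0800 +0.2400]
  T[2,:] = [-0.2273 +0.1364 +0.0000 +0.0455]
  T[3,:] = [+1.0000 -0.2500 -0.5000 +0.0000]
moduli |λ_i(T)| = 0.3957, 0.3314, 0.3314, 0.1680.
ρ(T) = max|λ| = 0.3957; 0.3957 < 1, so it converges for any x₀.

0.3957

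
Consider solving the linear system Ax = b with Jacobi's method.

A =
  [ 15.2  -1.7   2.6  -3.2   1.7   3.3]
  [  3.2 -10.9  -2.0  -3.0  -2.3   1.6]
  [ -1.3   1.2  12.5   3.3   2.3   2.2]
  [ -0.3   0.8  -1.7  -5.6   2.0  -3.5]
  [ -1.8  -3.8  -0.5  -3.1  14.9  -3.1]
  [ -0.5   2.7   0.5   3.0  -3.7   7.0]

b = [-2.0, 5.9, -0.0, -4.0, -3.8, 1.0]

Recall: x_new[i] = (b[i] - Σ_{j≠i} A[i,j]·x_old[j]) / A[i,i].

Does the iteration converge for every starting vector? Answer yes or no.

Let D = diag(15.2, -10.9, 12.5, -5.6, 14.9, 7); L, U the strict triangles.
Jacobi T = -D⁻¹(L+U): T[1,0] = -(3.2)/(-10.9) = +0.2936; T[1,1] = 0.
  T[0,:] = [+0.0000  +0.1118  -0.1711  +0.2105  -0.1118  -0.2171]
  T[1,:] = [+0.2936  +0.0000  -0.1835  -0.2752  -0.2110  +0.1468]
  T[2,:] = [+0.1040  -0.0960  +0.0000  -0.2640  -0.1840  -0.1760]
  T[3,:] = [-0.0536  +0.1429  -0.3036  +0.0000  +0.3571  -0.6250]
  T[4,:] = [+0.1208  +0.2550  +0.0336  +0.2081  +0.0000  +0.2081]
  T[5,:] = [+0.0714  -0.3857  -0.0714  -0.4286  +0.5286  +0.0000]
|roots of det(T-λI)|: 0.8568, 0.3684, 0.3094, 0.3094, 0.2313, 0.2313.
ρ = 0.8568; 0.8568 < 1 ⇒ converges.

yes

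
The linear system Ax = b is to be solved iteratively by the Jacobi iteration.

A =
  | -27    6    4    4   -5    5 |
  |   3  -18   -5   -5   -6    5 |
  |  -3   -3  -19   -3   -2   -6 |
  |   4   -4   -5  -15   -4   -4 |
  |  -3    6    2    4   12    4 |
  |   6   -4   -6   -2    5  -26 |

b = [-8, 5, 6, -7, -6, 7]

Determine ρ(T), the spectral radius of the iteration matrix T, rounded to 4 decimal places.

0.8674

Split A = D + L + U, D = diag(-27, -18, -19, -15, 12, -26).
Jacobi: T = -D⁻¹(L+U), T[2,0] = -(-3)/(-19) = -0.1579; T[2,2] = 0.
  T[0,:] = [+0.0000, +0.2222, +0.1481, +0.1481, -0.1852, +0.1852]
  T[1,:] = [+0.1667, +0.0000, -0.2778, -0.2778, -0.3333, +0.2778]
  T[2,:] = [-0.1579, -0.1579, +0.0000, -0.1579, -0.1053, -0.3158]
  T[3,:] = [+0.2667, -0.2667, -0.3333, +0.0000, -0.2667, -0.2667]
  T[4,:] = [+0.2500, -0.5000, -0.1667, -0.3333, +0.0000, -0.3333]
  T[5,:] = [+0.2308, -0.1538, -0.2308, -0.0769, +0.1923, +0.0000]
|roots of det(T-λI)|: 0.8674, 0.4514, 0.2801, 0.2801, 0.1486, 0.0928.
ρ = 0.8674; 0.8674 < 1 ⇒ converges.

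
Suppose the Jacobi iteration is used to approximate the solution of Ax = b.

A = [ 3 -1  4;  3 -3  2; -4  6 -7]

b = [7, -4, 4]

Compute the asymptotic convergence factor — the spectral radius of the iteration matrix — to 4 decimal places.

1.5729

Let D = diag(3, -3, -7); L, U the strict triangles.
Jacobi T = -D⁻¹(L+U): T[2,1] = -(6)/(-7) = +0.8571; T[2,2] = 0.
  T[0,:] = [+0.0000  +0.3333  -1.3333]
  T[1,:] = [+1.0000  +0.0000  +0.6667]
  T[2,:] = [-0.5714  +0.8571  +0.0000]
moduli |λ_i(T)| = 1.5729, 0.8985, 0.8985.
ρ(T) = max|λ| = 1.5729; 1.5729 > 1, so it fails to converge.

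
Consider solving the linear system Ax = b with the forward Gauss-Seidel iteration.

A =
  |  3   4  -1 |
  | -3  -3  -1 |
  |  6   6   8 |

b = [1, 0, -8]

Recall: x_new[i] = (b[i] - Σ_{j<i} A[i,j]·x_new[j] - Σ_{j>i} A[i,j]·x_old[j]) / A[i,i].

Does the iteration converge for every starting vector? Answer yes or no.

no

Write A = D+L+U with D = diag(3, -3, 8).
GS T = -(D+L)⁻¹U: row 0 first, T[0,1] = -(4)/(3) = -1.3333; later rows by forward substitution.
  T[0,:] = [+0.0000, -1.3333, +0.3333]
  T[1,:] = [+0.0000, +1.3333, -0.6667]
  T[2,:] = [+0.0000, +0.0000, +0.2500]
|λ(T)| sorted: 1.3333, 0.2500, 0.0000.
spectral radius ρ = 1.3333; 1.3333 > 1: divergent.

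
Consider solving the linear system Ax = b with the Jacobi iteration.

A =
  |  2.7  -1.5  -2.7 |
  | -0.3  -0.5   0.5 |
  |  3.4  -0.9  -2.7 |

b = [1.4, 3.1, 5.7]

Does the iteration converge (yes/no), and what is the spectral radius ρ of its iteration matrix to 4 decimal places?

A = D + L + U where D = diag(2.7, -0.5, -2.7).
T_J = -D⁻¹(L+U): T[2,0] = -(3.4)/(-2.7) = +1.2593; T[2,2] = 0.
  T[0,:] = [+0.0000, +0.5556, +1.0000]
  T[1,:] = [-0.6000, +0.0000, +1.0000]
  T[2,:] = [+1.2593, -0.3333, +0.0000]
moduli |λ_i(T)| = 1.1675, 0.8778, 0.8778.
ρ = 1.1675; 1.1675 > 1: divergent.

no, ρ = 1.1675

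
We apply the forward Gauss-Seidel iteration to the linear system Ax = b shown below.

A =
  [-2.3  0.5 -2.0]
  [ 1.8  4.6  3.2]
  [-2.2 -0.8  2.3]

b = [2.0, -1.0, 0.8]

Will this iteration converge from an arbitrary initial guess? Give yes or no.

yes

Split A = D + L + U, D = diag(-2.3, 4.6, 2.3).
Gauss-Seidel: T = -(D+L)⁻¹U, row 0 first, T[0,1] = -(0.5)/(-2.3) = +0.2174; later rows by forward substitution.
  T[0,:] = [+0.0000  +0.2174  -0.8696]
  T[1,:] = [+0.0000  -0.0851  -0.3554]
  T[2,:] = [+0.0000  +0.1784  -0.9554]
eigenvalue magnitudes: 0.8751, 0.1653, 0.0000.
spectral radius ρ = 0.8751; 0.8751 < 1, so it converges for any x₀.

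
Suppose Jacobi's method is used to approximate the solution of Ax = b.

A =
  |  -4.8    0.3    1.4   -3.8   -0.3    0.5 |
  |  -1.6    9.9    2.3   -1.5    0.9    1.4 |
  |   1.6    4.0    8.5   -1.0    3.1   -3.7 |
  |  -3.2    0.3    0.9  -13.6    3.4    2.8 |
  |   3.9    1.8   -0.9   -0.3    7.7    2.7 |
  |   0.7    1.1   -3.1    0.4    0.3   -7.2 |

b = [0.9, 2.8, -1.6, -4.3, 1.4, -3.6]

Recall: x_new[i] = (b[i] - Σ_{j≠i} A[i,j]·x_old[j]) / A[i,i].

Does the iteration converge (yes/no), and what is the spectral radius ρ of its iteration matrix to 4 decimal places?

yes, ρ = 0.6403

Write A = D+L+U with D = diag(-4.8, 9.9, 8.5, -13.6, 7.7, -7.2).
Jacobi T = -D⁻¹(L+U): T[3,5] = -(2.8)/(-13.6) = +0.2059; T[3,3] = 0.
  T[0,:] = [+0.0000, +0.0625, +0.2917, -0.7917, -0.0625, +0.1042]
  T[1,:] = [+0.1616, +0.0000, -0.2323, +0.1515, -0.0909, -0.1414]
  T[2,:] = [-0.1882, -0.4706, +0.0000, +0.1176, -0.3647, +0.4353]
  T[3,:] = [-0.2353, +0.0221, +0.0662, +0.0000, +0.2500, +0.2059]
  T[4,:] = [-0.5065, -0.2338, +0.1169, +0.0390, +0.0000, -0.3506]
  T[5,:] = [+0.0972, +0.1528, -0.4306, +0.0556, +0.0417, +0.0000]
|roots of det(T-λI)|: 0.6403, 0.5313, 0.5313, 0.4849, 0.4849, 0.0486.
spectral radius ρ = 0.6403; 0.6403 < 1 ⇒ converges.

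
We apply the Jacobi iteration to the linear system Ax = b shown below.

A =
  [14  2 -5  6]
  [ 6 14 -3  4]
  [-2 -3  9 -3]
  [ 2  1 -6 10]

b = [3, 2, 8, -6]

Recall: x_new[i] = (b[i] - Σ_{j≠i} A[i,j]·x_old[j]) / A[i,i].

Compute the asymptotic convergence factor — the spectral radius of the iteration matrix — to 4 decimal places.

Let D = diag(14, 14, 9, 10); L, U the strict triangles.
Jacobi: T = -D⁻¹(L+U), T[0,3] = -(6)/(14) = -0.4286; T[0,0] = 0.
  T[0,:] = [+0.0000 -0.1429 +0.3571 -0.4286]
  T[1,:] = [-0.4286 +0.0000 +0.2143 -0.2857]
  T[2,:] = [+0.2222 +0.3333 +0.0000 +0.3333]
  T[3,:] = [-0.2000 -0.1000 +0.6000 +0.0000]
|roots of det(T-λI)|: 0.9081, 0.4482, 0.3037, 0.3037.
ρ(T) = max|λ| = 0.9081; 0.9081 < 1: convergent.

0.9081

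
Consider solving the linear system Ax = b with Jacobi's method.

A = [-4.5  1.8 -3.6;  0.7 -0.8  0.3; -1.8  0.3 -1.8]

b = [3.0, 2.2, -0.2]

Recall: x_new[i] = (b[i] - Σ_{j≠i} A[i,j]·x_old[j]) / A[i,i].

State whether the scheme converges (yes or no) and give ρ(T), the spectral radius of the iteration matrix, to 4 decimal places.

no, ρ = 1.1980

Split A = D + L + U, D = diag(-4.5, -0.8, -1.8).
Jacobi T = -D⁻¹(L+U): T[2,1] = -(0.3)/(-1.8) = +0.1667; T[2,2] = 0.
  T[0,:] = [+0.0000  +0.4000  -0.8000]
  T[1,:] = [+0.8750  +0.0000  +0.3750]
  T[2,:] = [-1.0000  +0.1667  +0.0000]
moduli |λ_i(T)| = 1.1980, 0.9680, 0.2300.
ρ(T) = max|λ| = 1.1980; 1.1980 > 1 ⇒ diverges.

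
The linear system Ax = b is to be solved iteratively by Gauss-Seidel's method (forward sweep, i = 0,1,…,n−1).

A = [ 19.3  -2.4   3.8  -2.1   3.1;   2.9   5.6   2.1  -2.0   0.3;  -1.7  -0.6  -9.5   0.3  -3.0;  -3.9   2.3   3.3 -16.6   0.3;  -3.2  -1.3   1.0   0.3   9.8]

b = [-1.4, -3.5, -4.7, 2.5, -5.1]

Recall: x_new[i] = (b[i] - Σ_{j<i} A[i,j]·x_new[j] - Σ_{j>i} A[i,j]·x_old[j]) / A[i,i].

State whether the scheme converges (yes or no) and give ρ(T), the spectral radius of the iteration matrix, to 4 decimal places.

yes, ρ = 0.2092

A = D + L + U where D = diag(19.3, 5.6, -9.5, -16.6, 9.8).
GS T = -(D+L)⁻¹U: row 0 first, T[0,2] = -(3.8)/(19.3) = -0.1969; later rows by forward substitution.
  T[0,:] = [+0.0000, +0.1244, -0.1969, +0.1088, -0.1606]
  T[1,:] = [+0.0000, -0.0644, -0.2730, +0.3008, +0.0296]
  T[2,:] = [+0.0000, -0.0182, +0.0525, -0.0069, -0.2889]
  T[3,:] = [+0.0000, -0.0418, +0.0189, +0.0147, +0.0025]
  T[4,:] = [+0.0000, +0.0352, -0.1064, +0.0757, -0.0191]
|eigenvalues of T|: 0.2092, 0.1407, 0.1407, 0.0021, 0.0000.
ρ = 0.2092; 0.2092 < 1: convergent.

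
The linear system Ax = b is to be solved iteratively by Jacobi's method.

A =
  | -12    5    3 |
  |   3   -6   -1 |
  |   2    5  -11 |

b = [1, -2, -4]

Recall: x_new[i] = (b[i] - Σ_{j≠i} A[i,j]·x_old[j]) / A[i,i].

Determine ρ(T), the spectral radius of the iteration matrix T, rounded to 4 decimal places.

Let D = diag(-12, -6, -11); L, U the strict triangles.
T_J = -D⁻¹(L+U): T[2,0] = -(2)/(-11) = +0.1818; T[2,2] = 0.
  T[0,:] = [+0.0000, +0.4167, +0.2500]
  T[1,:] = [+0.5000, +0.0000, -0.1667]
  T[2,:] = [+0.1818, +0.4545, +0.0000]
|eigenvalues of T|: 0.5138, 0.2933, 0.2933.
ρ(T) = max|λ| = 0.5138; 0.5138 < 1: convergent.

0.5138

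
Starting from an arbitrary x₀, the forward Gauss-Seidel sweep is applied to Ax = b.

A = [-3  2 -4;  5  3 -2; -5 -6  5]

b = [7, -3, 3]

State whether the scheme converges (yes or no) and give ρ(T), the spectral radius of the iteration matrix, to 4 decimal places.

no, ρ = 1.3512

A = D + L + U where D = diag(-3, 3, 5).
GS T = -(D+L)⁻¹U: row 0 first, T[0,1] = -(2)/(-3) = +0.6667; later rows by forward substitution.
  T[0,:] = [+0.0000  +0.6667  -1.3333]
  T[1,:] = [+0.0000  -1.1111  +2.8889]
  T[2,:] = [+0.0000  -0.6667  +2.1333]
|roots of det(T-λI)|: 1.3512, 0.3289, 0.0000.
spectral radius ρ = 1.3512; 1.3512 > 1 ⇒ diverges.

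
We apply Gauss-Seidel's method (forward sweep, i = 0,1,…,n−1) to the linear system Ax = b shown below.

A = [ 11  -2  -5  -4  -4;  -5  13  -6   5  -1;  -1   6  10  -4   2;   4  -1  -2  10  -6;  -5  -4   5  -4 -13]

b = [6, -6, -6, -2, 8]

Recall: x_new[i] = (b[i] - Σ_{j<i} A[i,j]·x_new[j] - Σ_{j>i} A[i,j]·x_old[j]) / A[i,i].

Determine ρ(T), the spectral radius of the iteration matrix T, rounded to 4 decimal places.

Diagonal D = diag(11, 13, 10, 10, -13); L, U strict lower/upper.
GS T = -(D+L)⁻¹U: row 0 first, T[0,3] = -(-4)/(11) = +0.3636; later rows by forward substitution.
  T[0,:] = [+0.0000, +0.1818, +0.4545, +0.3636, +0.3636]
  T[1,:] = [+0.0000, +0.0699, +0.6364, -0.2448, +0.2168]
  T[2,:] = [+0.0000, -0.0238, -0.3364, +0.5832, -0.2937]
  T[3,:] = [+0.0000, -0.0705, -0.1855, -0.0533, +0.4175]
  T[4,:] = [+0.0000, -0.0789, -0.4429, +0.1762, -0.4480]
moduli |λ_i(T)| = 0.8585, 0.3759, 0.3759, 0.0639, 0.0000.
spectral radius ρ = 0.8585; 0.8585 < 1: convergent.

0.8585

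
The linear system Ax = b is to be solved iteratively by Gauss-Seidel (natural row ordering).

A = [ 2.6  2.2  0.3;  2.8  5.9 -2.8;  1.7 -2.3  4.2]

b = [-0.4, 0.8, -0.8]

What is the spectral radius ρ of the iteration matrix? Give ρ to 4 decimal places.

0.9157

A = D + L + U where D = diag(2.6, 5.9, 4.2).
T_GS = -(D+L)⁻¹U: row 0 first, T[0,1] = -(2.2)/(2.6) = -0.8462; later rows by forward substitution.
  T[0,:] = [+0.0000  -0.8462  -0.1154]
  T[1,:] = [+0.0000  +0.4016  +0.5293]
  T[2,:] = [+0.0000  +0.5624  +0.3366]
eigenvalue magnitudes: 0.9157, 0.1775, 0.0000.
ρ = 0.9157; 0.9157 < 1: convergent.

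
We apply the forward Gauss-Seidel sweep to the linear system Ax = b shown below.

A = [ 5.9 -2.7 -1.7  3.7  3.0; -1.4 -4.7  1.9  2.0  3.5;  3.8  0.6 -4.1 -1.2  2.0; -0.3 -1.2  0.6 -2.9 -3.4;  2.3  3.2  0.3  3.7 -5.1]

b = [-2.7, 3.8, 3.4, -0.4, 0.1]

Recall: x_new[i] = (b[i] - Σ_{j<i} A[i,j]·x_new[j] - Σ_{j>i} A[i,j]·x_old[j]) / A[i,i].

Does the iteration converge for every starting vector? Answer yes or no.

no

Write A = D+L+U with D = diag(5.9, -4.7, -4.1, -2.9, -5.1).
T_GS = -(D+L)⁻¹U: row 0 first, T[0,4] = -(3)/(5.9) = -0.5085; later rows by forward substitution.
  T[0,:] = [+0.0000 +0.4576 +0.2881 -0.6271 -0.5085]
  T[1,:] = [+0.0000 -0.1363 +0.3184 +0.6123 +0.8961]
  T[2,:] = [+0.0000 +0.4042 +0.3137 -0.7843 +0.1477]
  T[3,:] = [+0.0000 +0.0927 -0.0967 -0.3508 -1.4601]
  T[4,:] = [+0.0000 +0.2119 +0.2781 -0.1992 -0.7176]
|roots of det(T-λI)|: 1.2171, 0.8128, 0.4174, 0.0693, 0.0000.
ρ(T) = max|λ| = 1.2171; 1.2171 > 1 ⇒ diverges.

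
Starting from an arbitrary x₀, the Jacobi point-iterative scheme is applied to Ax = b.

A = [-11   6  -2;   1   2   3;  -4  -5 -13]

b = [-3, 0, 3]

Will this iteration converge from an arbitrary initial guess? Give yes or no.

Diagonal D = diag(-11, 2, -13); L, U strict lower/upper.
Jacobi: T = -D⁻¹(L+U), T[1,2] = -(3)/(2) = -1.5000; T[1,1] = 0.
  T[0,:] = [+0.0000 +0.5455 -0.1818]
  T[1,:] = [-0.5000 +0.0000 -1.5000]
  T[2,:] = [-0.3077 -0.3846 +0.0000]
eigenvalue magnitudes: 0.7954, 0.5221, 0.5221.
spectral radius ρ = 0.7954; 0.7954 < 1, so it converges for any x₀.

yes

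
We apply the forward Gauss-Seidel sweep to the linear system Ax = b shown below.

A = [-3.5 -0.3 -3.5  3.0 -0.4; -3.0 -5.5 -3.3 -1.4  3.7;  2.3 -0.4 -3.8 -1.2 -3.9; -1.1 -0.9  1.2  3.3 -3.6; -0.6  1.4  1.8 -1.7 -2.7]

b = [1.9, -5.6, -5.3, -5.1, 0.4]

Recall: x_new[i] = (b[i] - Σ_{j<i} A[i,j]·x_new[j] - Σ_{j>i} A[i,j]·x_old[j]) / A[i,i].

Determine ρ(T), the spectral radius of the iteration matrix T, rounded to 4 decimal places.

1.2829

Diagonal D = diag(-3.5, -5.5, -3.8, 3.3, -2.7); L, U strict lower/upper.
GS T = -(D+L)⁻¹U: row 0 first, T[0,3] = -(3)/(-3.5) = +0.8571; later rows by forward substitution.
  T[0,:] = [+0.0000  -0.0857  -1.0000  +0.8571  -0.1143]
  T[1,:] = [+0.0000  +0.0468  -0.0545  -0.7221  +0.7351]
  T[2,:] = [+0.0000  -0.0568  -0.5995  +0.2790  -1.1729]
  T[3,:] = [+0.0000  +0.0048  -0.1302  -0.0127  +1.6798]
  T[4,:] = [+0.0000  +0.0024  -0.1238  -0.3709  -1.4330]
|eigenvalues of T|: 1.2829, 0.6243, 0.6243, 0.0079, 0.0000.
ρ(T) = max|λ| = 1.2829; 1.2829 > 1, so it fails to converge.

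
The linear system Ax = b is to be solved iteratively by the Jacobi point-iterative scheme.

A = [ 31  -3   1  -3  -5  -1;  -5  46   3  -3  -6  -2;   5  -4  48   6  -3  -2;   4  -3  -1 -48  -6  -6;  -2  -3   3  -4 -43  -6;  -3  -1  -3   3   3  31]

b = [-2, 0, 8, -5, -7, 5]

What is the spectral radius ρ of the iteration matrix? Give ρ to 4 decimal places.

Write A = D+L+U with D = diag(31, 46, 48, -48, -43, 31).
Jacobi: T = -D⁻¹(L+U), T[5,2] = -(-3)/(31) = +0.0968; T[5,5] = 0.
  T[0,:] = [+0.0000  +0.0968  -0.0323  +0.0968  +0.1613  +0.0323]
  T[1,:] = [+0.1087  +0.0000  -0.0652  +0.0652  +0.1304  +0.0435]
  T[2,:] = [-0.1042  +0.0833  +0.0000  -0.1250  +0.0625  +0.0417]
  T[3,:] = [+0.0833  -0.0625  -0.0208  +0.0000  -0.1250  -0.1250]
  T[4,:] = [-0.0465  -0.0698  +0.0698  -0.0930  +0.0000  -0.1395]
  T[5,:] = [+0.0968  +0.0323  +0.0968  -0.0968  -0.0968  +0.0000]
|λ(T)| sorted: 0.2488, 0.1774, 0.1683, 0.1683, 0.0955, 0.0955.
ρ = 0.2488; 0.2488 < 1, so it converges for any x₀.

0.2488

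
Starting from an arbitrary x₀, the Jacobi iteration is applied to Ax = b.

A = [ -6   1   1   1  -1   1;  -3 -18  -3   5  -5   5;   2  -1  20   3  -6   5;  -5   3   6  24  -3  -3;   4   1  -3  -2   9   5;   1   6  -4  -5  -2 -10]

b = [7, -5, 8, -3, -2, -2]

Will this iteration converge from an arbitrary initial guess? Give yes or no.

Diagonal D = diag(-6, -18, 20, 24, 9, -10); L, U strict lower/upper.
T_J = -D⁻¹(L+U): T[0,1] = -(1)/(-6) = +0.1667; T[0,0] = 0.
  T[0,:] = [+0.0000  +0.1667  +0.1667  +0.1667  -0.1667  +0.1667]
  T[1,:] = [-0.1667  +0.0000  -0.1667  +0.2778  -0.2778  +0.2778]
  T[2,:] = [-0.1000  +0.0500  +0.0000  -0.1500  +0.3000  -0.2500]
  T[3,:] = [+0.2083  -0.1250  -0.2500  +0.0000  +0.1250  +0.1250]
  T[4,:] = [-0.4444  -0.1111  +0.3333  +0.2222  +0.0000  -0.5556]
  T[5,:] = [+0.1000  +0.6000  -0.4000  -0.5000  -0.2000  +0.0000]
eigenvalue magnitudes: 0.9070, 0.5467, 0.5467, 0.2690, 0.2690, 0.1278.
ρ = 0.9070; 0.9070 < 1 ⇒ converges.

yes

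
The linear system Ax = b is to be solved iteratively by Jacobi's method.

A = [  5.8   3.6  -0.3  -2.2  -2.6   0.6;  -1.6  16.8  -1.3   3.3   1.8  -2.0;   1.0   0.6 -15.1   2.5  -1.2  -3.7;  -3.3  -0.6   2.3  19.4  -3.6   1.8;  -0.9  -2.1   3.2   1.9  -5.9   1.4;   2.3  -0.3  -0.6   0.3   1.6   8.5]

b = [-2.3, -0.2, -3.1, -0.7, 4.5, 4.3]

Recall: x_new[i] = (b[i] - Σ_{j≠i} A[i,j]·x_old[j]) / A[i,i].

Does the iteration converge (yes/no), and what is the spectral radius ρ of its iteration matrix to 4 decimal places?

yes, ρ = 0.5020

Split A = D + L + U, D = diag(5.8, 16.8, -15.1, 19.4, -5.9, 8.5).
Jacobi T = -D⁻¹(L+U): T[4,3] = -(1.9)/(-5.9) = +0.3220; T[4,4] = 0.
  T[0,:] = [+0.0000 -0.6207 +0.0517 +0.3793 +0.4483 -0.1034]
  T[1,:] = [+0.0952 +0.0000 +0.0774 -0.1964 -0.1071 +0.1190]
  T[2,:] = [+0.0662 +0.0397 +0.0000 +0.1656 -0.0795 -0.2450]
  T[3,:] = [+0.1701 +0.0309 -0.1186 +0.0000 +0.1856 -0.0928]
  T[4,:] = [-0.1525 -0.3559 +0.5424 +0.3220 +0.0000 +0.2373]
  T[5,:] = [-0.2706 +0.0353 +0.0706 -0.0353 -0.1882 +0.0000]
eigenvalue magnitudes: 0.5020, 0.4148, 0.4148, 0.2417, 0.2417, 0.0863.
ρ(T) = max|λ| = 0.5020; 0.5020 < 1 ⇒ converges.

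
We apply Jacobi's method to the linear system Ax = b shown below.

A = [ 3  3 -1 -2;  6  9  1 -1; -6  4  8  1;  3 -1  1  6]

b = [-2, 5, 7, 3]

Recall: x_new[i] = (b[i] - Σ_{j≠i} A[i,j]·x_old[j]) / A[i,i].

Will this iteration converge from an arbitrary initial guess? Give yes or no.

yes

A = D + L + U where D = diag(3, 9, 8, 6).
Jacobi T = -D⁻¹(L+U): T[3,0] = -(3)/(6) = -0.5000; T[3,3] = 0.
  T[0,:] = [+0.0000  -1.0000  +0.3333  +0.6667]
  T[1,:] = [-0.6667  +0.0000  -0.1111  +0.1111]
  T[2,:] = [+0.7500  -0.5000  +0.0000  -0.1250]
  T[3,:] = [-0.5000  +0.1667  -0.1667  +0.0000]
moduli |λ_i(T)| = 0.8963, 0.6868, 0.2773, 0.0678.
spectral radius ρ = 0.8963; 0.8963 < 1, so it converges for any x₀.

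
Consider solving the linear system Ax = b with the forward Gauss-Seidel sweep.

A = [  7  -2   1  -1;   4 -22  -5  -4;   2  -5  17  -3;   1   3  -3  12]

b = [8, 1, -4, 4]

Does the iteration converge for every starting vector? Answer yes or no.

A = D + L + U where D = diag(7, -22, 17, 12).
Gauss-Seidel: T = -(D+L)⁻¹U, row 0 first, T[0,1] = -(-2)/(7) = +0.2857; later rows by forward substitution.
  T[0,:] = [+0.0000, +0.2857, -0.1429, +0.1429]
  T[1,:] = [+0.0000, +0.0519, -0.2532, -0.1558]
  T[2,:] = [+0.0000, -0.0183, -0.0577, +0.1138]
  T[3,:] = [+0.0000, -0.0414, +0.0608, +0.0555]
|eigenvalues of T|: 0.1892, 0.0710, 0.0710, 0.0000.
ρ(T) = max|λ| = 0.1892; 0.1892 < 1, so it converges for any x₀.

yes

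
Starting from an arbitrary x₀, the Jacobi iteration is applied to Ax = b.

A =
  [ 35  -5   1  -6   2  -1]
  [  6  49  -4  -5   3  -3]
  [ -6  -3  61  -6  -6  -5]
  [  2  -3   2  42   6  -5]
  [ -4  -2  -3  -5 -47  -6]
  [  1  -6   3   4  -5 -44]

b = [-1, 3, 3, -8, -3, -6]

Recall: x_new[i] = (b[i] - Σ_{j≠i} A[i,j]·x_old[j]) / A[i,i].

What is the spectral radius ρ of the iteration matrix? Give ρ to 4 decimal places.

0.2716

Let D = diag(35, 49, 61, 42, -47, -44); L, U the strict triangles.
T_J = -D⁻¹(L+U): T[5,4] = -(-5)/(-44) = -0.1136; T[5,5] = 0.
  T[0,:] = [+0.0000  +0.1429  -0.0286  +0.1714  -0.0571  +0.0286]
  T[1,:] = [-0.1224  +0.0000  +0.0816  +0.1020  -0.0612  +0.0612]
  T[2,:] = [+0.0984  +0.0492  +0.0000  +0.0984  +0.0984  +0.0820]
  T[3,:] = [-0.0476  +0.0714  -0.0476  +0.0000  -0.1429  +0.1190]
  T[4,:] = [-0.0851  -0.0426  -0.0638  -0.1064  +0.0000  -0.1277]
  T[5,:] = [+0.0227  -0.1364  +0.0682  +0.0909  -0.1136  +0.0000]
|λ(T)| sorted: 0.2716, 0.1836, 0.1739, 0.1739, 0.0879, 0.0879.
ρ(T) = max|λ| = 0.2716; 0.2716 < 1: convergent.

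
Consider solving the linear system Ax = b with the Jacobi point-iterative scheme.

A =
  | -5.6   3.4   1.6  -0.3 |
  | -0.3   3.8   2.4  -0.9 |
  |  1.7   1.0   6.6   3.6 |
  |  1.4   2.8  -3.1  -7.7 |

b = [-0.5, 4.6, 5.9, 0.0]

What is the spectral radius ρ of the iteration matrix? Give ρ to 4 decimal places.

0.8333

Let D = diag(-5.6, 3.8, 6.6, -7.7); L, U the strict triangles.
Jacobi: T = -D⁻¹(L+U), T[0,3] = -(-0.3)/(-5.6) = -0.0536; T[0,0] = 0.
  T[0,:] = [+0.0000  +0.6071  +0.2857  -0.0536]
  T[1,:] = [+0.0789  +0.0000  -0.6316  +0.2368]
  T[2,:] = [-0.2576  -0.1515  +0.0000  -0.5455]
  T[3,:] = [+0.1818  +0.3636  -0.4026  +0.0000]
|eigenvalues of T|: 0.8333, 0.4189, 0.4189, 0.2730.
ρ(T) = max|λ| = 0.8333; 0.8333 < 1: convergent.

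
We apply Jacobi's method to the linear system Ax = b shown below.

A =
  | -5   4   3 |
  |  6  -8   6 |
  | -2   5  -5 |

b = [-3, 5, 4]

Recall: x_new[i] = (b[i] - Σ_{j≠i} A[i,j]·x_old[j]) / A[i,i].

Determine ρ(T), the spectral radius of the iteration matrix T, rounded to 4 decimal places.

A = D + L + U where D = diag(-5, -8, -5).
T_J = -D⁻¹(L+U): T[0,2] = -(3)/(-5) = +0.6000; T[0,0] = 0.
  T[0,:] = [+0.0000 +0.8000 +0.6000]
  T[1,:] = [+0.7500 +0.0000 +0.7500]
  T[2,:] = [-0.4000 +1.0000 +0.0000]
|λ(T)| sorted: 1.1378, 0.9418, 0.1960.
spectral radius ρ = 1.1378; 1.1378 > 1: divergent.

1.1378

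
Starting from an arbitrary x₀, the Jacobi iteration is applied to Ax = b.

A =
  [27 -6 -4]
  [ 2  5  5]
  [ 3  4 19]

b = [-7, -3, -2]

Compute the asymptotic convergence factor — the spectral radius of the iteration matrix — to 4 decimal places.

A = D + L + U where D = diag(27, 5, 19).
Jacobi T = -D⁻¹(L+U): T[0,2] = -(-4)/(27) = +0.1481; T[0,0] = 0.
  T[0,:] = [+0.0000  +0.2222  +0.1481]
  T[1,:] = [-0.4000  +0.0000  -1.0000]
  T[2,:] = [-0.1579  -0.2105  +0.0000]
|eigenvalues of T|: 0.4513, 0.3247, 0.3247.
ρ = 0.4513; 0.4513 < 1: convergent.

0.4513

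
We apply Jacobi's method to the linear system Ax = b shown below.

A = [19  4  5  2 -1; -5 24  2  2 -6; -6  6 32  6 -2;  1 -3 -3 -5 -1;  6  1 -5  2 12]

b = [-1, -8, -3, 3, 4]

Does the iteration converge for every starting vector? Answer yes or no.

Diagonal D = diag(19, 24, 32, -5, 12); L, U strict lower/upper.
Jacobi T = -D⁻¹(L+U): T[2,4] = -(-2)/(32) = +0.0625; T[2,2] = 0.
  T[0,:] = [+0.0000  -0.2105  -0.2632  -0.1053  +0.0526]
  T[1,:] = [+0.2083  +0.0000  -0.0833  -0.0833  +0.2500]
  T[2,:] = [+0.1875  -0.1875  +0.0000  -0.1875  +0.0625]
  T[3,:] = [+0.2000  -0.6000  -0.6000  +0.0000  -0.2000]
  T[4,:] = [-0.5000  -0.0833  +0.4167  -0.1667  +0.0000]
moduli |λ_i(T)| = 0.5077, 0.4225, 0.4225, 0.1646, 0.1646.
spectral radius ρ = 0.5077; 0.5077 < 1, so it converges for any x₀.

yes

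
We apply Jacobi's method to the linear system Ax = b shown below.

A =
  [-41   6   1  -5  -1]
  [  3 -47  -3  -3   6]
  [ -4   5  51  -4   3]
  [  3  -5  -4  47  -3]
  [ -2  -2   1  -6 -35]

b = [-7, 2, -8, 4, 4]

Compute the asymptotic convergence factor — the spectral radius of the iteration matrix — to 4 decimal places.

Let D = diag(-41, -47, 51, 47, -35); L, U the strict triangles.
Jacobi: T = -D⁻¹(L+U), T[2,1] = -(5)/(51) = -0.0980; T[2,2] = 0.
  T[0,:] = [+0.0000, +0.1463, +0.0244, -0.1220, -0.0244]
  T[1,:] = [+0.0638, +0.0000, -0.0638, -0.0638, +0.1277]
  T[2,:] = [+0.0784, -0.0980, +0.0000, +0.0784, -0.0588]
  T[3,:] = [-0.0638, +0.1064, +0.0851, +0.0000, +0.0638]
  T[4,:] = [-0.0571, -0.0571, +0.0286, -0.1714, +0.0000]
moduli |λ_i(T)| = 0.2222, 0.1608, 0.1608, 0.0947, 0.0947.
ρ = 0.2222; 0.2222 < 1: convergent.

0.2222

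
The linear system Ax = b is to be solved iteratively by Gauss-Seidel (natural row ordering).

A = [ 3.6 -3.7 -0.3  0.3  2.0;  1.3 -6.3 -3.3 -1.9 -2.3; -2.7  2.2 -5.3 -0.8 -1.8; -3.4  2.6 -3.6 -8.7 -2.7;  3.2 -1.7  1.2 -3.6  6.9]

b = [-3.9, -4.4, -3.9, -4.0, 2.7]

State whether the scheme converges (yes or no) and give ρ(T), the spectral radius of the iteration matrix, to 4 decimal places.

Diagonal D = diag(3.6, -6.3, -5.3, -8.7, 6.9); L, U strict lower/upper.
T_GS = -(D+L)⁻¹U: row 0 first, T[0,2] = -(-0.3)/(3.6) = +0.0833; later rows by forward substitution.
  T[0,:] = [+0.0000 +1.0278 +0.0833 -0.0833 -0.5556]
  T[1,:] = [+0.0000 +0.2121 -0.5066 -0.3188 -0.4797]
  T[2,:] = [+0.0000 -0.4356 -0.2527 -0.2408 -0.2557]
  T[3,:] = [+0.0000 -0.1581 -0.0794 +0.0369 -0.1308]
  T[4,:] = [+0.0000 -0.4311 -0.1609 +0.0213 +0.1157]
eigenvalue magnitudes: 0.8321, 0.6922, 0.1425, 0.1425, 0.0000.
ρ = 0.8321; 0.8321 < 1: convergent.

yes, ρ = 0.8321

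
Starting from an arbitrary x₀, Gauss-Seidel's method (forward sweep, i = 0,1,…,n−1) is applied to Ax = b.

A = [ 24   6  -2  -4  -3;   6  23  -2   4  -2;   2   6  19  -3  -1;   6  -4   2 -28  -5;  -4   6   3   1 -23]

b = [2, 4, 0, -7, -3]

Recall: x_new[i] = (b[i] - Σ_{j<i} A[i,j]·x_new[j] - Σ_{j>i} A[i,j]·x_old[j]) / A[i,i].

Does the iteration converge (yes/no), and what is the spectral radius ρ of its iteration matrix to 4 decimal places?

Split A = D + L + U, D = diag(24, 23, 19, -28, -23).
GS T = -(D+L)⁻¹U: row 0 first, T[0,2] = -(-2)/(24) = +0.0833; later rows by forward substitution.
  T[0,:] = [+0.0000, -0.2500, +0.0833, +0.1667, +0.1250]
  T[1,:] = [+0.0000, +0.0652, +0.0652, -0.2174, +0.0543]
  T[2,:] = [+0.0000, +0.0057, -0.0294, +0.2090, +0.0223]
  T[3,:] = [+0.0000, -0.0625, +0.0064, +0.0817, -0.1580]
  T[4,:] = [+0.0000, +0.0585, -0.0010, -0.0549, -0.0115]
|λ(T)| sorted: 0.2366, 0.1034, 0.1034, 0.0421, 0.0000.
ρ(T) = max|λ| = 0.2366; 0.2366 < 1 ⇒ converges.

yes, ρ = 0.2366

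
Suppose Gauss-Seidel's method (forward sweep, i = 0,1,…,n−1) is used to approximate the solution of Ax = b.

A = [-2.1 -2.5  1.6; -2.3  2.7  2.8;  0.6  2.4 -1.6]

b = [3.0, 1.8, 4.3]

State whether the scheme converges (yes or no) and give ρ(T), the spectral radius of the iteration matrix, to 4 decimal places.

A = D + L + U where D = diag(-2.1, 2.7, -1.6).
T_GS = -(D+L)⁻¹U: row 0 first, T[0,1] = -(-2.5)/(-2.1) = -1.1905; later rows by forward substitution.
  T[0,:] = [+0.0000, -1.1905, +0.7619]
  T[1,:] = [+0.0000, -1.0141, -0.3880]
  T[2,:] = [+0.0000, -1.9676, -0.2963]
|eigenvalues of T|: 1.5998, 0.2894, 0.0000.
spectral radius ρ = 1.5998; 1.5998 > 1, so it fails to converge.

no, ρ = 1.5998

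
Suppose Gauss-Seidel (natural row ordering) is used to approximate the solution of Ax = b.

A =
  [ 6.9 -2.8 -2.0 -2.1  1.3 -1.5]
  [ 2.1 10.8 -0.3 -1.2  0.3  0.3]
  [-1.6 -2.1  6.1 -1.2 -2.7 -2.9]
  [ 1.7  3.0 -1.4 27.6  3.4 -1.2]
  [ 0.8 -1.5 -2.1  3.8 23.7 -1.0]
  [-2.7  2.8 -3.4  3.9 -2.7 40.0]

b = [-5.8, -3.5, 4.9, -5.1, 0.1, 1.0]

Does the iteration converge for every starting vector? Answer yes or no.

yes

Diagonal D = diag(6.9, 10.8, 6.1, 27.6, 23.7, 40); L, U strict lower/upper.
GS T = -(D+L)⁻¹U: row 0 first, T[0,2] = -(-2)/(6.9) = +0.2899; later rows by forward substitution.
  T[0,:] = [+0.0000  +0.4058  +0.2899  +0.3043  -0.1884  +0.2174]
  T[1,:] = [+0.0000  -0.0789  -0.0286  +0.0519  +0.0089  -0.0700]
  T[2,:] = [+0.0000  +0.0793  +0.0662  +0.2944  +0.3963  +0.5083]
  T[3,:] = [+0.0000  -0.0124  -0.0114  -0.0095  -0.0924  +0.0635]
  T[4,:] = [+0.0000  -0.0097  -0.0039  +0.0206  +0.0569  +0.0653]
  T[5,:] = [+0.0000  +0.0402  +0.0280  +0.0442  +0.0332  +0.0610]
moduli |λ_i(T)| = 0.1784, 0.0904, 0.0904, 0.0446, 0.0120, 0.0000.
ρ = 0.1784; 0.1784 < 1, so it converges for any x₀.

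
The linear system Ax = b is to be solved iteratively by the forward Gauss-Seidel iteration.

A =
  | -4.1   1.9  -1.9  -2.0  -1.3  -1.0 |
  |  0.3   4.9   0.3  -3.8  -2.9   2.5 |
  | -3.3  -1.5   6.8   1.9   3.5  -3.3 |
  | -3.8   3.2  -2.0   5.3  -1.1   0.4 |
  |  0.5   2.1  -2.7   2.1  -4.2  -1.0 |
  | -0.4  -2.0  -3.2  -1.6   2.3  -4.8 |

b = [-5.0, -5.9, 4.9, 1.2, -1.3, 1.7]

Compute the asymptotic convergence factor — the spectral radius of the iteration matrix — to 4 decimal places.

1.4243

A = D + L + U where D = diag(-4.1, 4.9, 6.8, 5.3, -4.2, -4.8).
GS T = -(D+L)⁻¹U: row 0 first, T[0,5] = -(-1)/(-4.1) = -0.2439; later rows by forward substitution.
  T[0,:] = [+0.0000, +0.4634, -0.4634, -0.4878, -0.3171, -0.2439]
  T[1,:] = [+0.0000, -0.0284, -0.0329, +0.8054, +0.6112, -0.4953]
  T[2,:] = [+0.0000, +0.2186, -0.2321, -0.3385, -0.5337, +0.2577]
  T[3,:] = [+0.0000, +0.4319, -0.4000, -0.9637, -0.5903, +0.1459]
  T[4,:] = [+0.0000, +0.1164, -0.1224, +0.0803, +0.3159, -0.6075]
  T[5,:] = [+0.0000, -0.2608, +0.2818, +0.2905, +0.4757, -0.2848]
|roots of det(T-λI)|: 1.4243, 0.4751, 0.2329, 0.2329, 0.0009, 0.0000.
ρ(T) = max|λ| = 1.4243; 1.4243 > 1: divergent.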